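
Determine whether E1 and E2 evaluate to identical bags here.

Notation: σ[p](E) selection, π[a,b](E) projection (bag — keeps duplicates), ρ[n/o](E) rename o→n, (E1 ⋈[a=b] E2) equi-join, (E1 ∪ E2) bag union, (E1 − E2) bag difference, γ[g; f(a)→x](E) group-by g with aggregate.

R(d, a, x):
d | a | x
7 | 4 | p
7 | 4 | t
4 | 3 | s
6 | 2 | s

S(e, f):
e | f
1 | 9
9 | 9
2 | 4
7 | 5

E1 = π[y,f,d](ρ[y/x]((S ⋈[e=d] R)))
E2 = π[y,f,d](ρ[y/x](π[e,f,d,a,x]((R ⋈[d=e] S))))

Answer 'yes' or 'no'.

E1 stepwise |·|:
  S → 4
  R → 4
  (S ⋈[e=d] R) → 2
  ρ[y/x]((S ⋈[e=d] R)) → 2
  π[y,f,d](ρ[y/x]((S ⋈[e=d] R))) → 2
E2 stepwise |·|:
  R → 4
  S → 4
  (R ⋈[d=e] S) → 2
  π[e,f,d,a,x]((R ⋈[d=e] S)) → 2
  ρ[y/x](π[e,f,d,a,x]((R ⋈[d=e] S))) → 2
  π[y,f,d](ρ[y/x](π[e,f,d,a,x]((R ⋈[d=e] S)))) → 2

E1 and E2 produce the same multiset:
y | f | d
p | 5 | 7
t | 5 | 7

yes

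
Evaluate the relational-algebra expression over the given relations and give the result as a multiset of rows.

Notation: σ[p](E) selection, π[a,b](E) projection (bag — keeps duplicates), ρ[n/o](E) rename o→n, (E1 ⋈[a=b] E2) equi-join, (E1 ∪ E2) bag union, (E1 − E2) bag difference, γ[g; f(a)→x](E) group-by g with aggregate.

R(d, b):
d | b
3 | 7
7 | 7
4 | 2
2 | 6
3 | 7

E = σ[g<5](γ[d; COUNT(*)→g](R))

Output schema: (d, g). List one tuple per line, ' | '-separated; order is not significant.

Stepwise |·|:
  R → 5
  γ[d; COUNT(*)→g](R) → 4
  σ[g<5](γ[d; COUNT(*)→g](R)) → 4

== RESULT ==
d | g
2 | 1
3 | 2
4 | 1
7 | 1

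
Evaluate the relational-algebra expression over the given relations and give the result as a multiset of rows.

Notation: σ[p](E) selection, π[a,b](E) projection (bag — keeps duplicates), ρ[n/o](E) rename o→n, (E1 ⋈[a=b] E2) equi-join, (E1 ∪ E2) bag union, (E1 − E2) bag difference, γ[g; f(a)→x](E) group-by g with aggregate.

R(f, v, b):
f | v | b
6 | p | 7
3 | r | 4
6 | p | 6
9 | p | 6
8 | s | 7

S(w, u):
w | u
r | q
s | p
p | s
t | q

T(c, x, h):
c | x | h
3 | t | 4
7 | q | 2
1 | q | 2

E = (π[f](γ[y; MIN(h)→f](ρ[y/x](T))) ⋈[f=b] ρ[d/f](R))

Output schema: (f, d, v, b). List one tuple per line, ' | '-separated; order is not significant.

Stepwise |·|:
  T → 3
  ρ[y/x](T) → 3
  γ[y; MIN(h)→f](ρ[y/x](T)) → 2
  π[f](γ[y; MIN(h)→f](ρ[y/x](T))) → 2
  R → 5
  ρ[d/f](R) → 5
  (π[f](γ[y; MIN(h)→f](ρ[y/x](T))) ⋈[f=b] ρ[d/f](R)) → 1

== RESULT ==
f | d | v | b
4 | 3 | r | 4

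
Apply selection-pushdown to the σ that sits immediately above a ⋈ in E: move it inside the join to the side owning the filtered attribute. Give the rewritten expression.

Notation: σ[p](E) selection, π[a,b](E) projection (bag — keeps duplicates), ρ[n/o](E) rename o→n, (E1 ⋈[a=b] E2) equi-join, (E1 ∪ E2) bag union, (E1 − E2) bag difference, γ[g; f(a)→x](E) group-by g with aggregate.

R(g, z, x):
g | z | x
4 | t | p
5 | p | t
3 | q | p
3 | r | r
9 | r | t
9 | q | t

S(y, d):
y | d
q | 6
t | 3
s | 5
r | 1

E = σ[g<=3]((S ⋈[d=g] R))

σ filters on g, owned by the right side.
E' = (S ⋈[d=g] σ[g<=3](R))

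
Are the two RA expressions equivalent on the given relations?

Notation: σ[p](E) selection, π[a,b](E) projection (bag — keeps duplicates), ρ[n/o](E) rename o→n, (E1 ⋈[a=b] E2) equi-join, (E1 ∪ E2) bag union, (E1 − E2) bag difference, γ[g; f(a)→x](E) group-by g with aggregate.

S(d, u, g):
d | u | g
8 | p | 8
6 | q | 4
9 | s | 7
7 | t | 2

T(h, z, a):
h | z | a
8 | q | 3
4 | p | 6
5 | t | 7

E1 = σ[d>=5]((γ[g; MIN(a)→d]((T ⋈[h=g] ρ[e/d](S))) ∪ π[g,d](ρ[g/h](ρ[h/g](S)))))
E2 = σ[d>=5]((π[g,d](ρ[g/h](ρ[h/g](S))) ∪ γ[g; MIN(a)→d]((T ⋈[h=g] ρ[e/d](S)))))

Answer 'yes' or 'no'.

E1 subexpression sizes:
  T → 3
  S → 4
  ρ[e/d](S) → 4
  (T ⋈[h=g] ρ[e/d](S)) → 2
  γ[g; MIN(a)→d]((T ⋈[h=g] ρ[e/d](S))) → 2
  S → 4
  ρ[h/g](S) → 4
  ρ[g/h](ρ[h/g](S)) → 4
  π[g,d](ρ[g/h](ρ[h/g](S))) → 4
  (γ[g; MIN(a)→d]((T ⋈[h=g] ρ[e/d](S))) ∪ π[g,d](ρ[g/h](ρ[h/g](S)))) → 6
  σ[d>=5]((γ[g; MIN(a)→d]((T ⋈[h=g] ρ[e/d](S))) ∪ π[g,d](ρ[g/h](ρ[h/g](S))))) → 5
E2 subexpression sizes:
  S → 4
  ρ[h/g](S) → 4
  ρ[g/h](ρ[h/g](S)) → 4
  π[g,d](ρ[g/h](ρ[h/g](S))) → 4
  T → 3
  S → 4
  ρ[e/d](S) → 4
  (T ⋈[h=g] ρ[e/d](S)) → 2
  γ[g; MIN(a)→d]((T ⋈[h=g] ρ[e/d](S))) → 2
  (π[g,d](ρ[g/h](ρ[h/g](S))) ∪ γ[g; MIN(a)→d]((T ⋈[h=g] ρ[e/d](S)))) → 6
  σ[d>=5]((π[g,d](ρ[g/h](ρ[h/g](S))) ∪ γ[g; MIN(a)→d]((T ⋈[h=g] ρ[e/d](S))))) → 5

E1 and E2 produce the same multiset:
g | d
2 | 7
4 | 6
4 | 6
7 | 9
8 | 8

yes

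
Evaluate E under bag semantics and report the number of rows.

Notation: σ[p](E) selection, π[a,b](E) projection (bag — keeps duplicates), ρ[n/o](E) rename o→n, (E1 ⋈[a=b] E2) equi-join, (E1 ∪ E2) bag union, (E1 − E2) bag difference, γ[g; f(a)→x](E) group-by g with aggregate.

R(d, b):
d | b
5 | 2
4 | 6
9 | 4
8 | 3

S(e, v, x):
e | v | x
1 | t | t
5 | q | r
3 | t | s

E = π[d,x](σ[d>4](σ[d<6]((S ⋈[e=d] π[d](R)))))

Per-node cardinality:
  S → 3
  R → 4
  π[d](R) → 4
  (S ⋈[e=d] π[d](R)) → 1
  σ[d<6]((S ⋈[e=d] π[d](R))) → 1
  σ[d>4](σ[d<6]((S ⋈[e=d] π[d](R)))) → 1
  π[d,x](σ[d>4](σ[d<6]((S ⋈[e=d] π[d](R))))) → 1

|E| = 1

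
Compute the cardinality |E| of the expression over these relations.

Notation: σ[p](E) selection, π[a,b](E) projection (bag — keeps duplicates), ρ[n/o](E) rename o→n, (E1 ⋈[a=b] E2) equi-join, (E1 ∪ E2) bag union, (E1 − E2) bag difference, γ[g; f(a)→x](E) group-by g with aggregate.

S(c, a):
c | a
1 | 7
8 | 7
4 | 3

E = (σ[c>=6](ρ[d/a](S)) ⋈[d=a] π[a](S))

Per-node cardinality:
  S → 3
  ρ[d/a](S) → 3
  σ[c>=6](ρ[d/a](S)) → 1
  S → 3
  π[a](S) → 3
  (σ[c>=6](ρ[d/a](S)) ⋈[d=a] π[a](S)) → 2

|E| = 2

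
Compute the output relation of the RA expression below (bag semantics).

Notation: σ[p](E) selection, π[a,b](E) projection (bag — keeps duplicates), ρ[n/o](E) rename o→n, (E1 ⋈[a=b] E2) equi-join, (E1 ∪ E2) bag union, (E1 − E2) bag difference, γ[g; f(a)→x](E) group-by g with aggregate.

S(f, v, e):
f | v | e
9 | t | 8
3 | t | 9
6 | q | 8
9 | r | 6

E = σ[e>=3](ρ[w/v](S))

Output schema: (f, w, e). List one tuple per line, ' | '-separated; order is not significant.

Stepwise |·|:
  S → 4
  ρ[w/v](S) → 4
  σ[e>=3](ρ[w/v](S)) → 4

== RESULT ==
f | w | e
3 | t | 9
6 | q | 8
9 | r | 6
9 | t | 8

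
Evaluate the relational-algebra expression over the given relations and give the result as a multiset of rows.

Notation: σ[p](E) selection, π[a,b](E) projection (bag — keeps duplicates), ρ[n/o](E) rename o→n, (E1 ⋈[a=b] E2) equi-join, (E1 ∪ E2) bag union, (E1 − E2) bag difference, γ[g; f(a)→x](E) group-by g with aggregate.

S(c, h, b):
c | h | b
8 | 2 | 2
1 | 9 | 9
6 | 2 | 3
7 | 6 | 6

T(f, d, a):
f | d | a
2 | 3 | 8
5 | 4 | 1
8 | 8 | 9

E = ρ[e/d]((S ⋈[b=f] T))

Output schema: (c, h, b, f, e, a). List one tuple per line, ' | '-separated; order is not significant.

Stepwise |·|:
  S → 4
  T → 3
  (S ⋈[b=f] T) → 1
  ρ[e/d]((S ⋈[b=f] T)) → 1

== RESULT ==
c | h | b | f | e | a
8 | 2 | 2 | 2 | 3 | 8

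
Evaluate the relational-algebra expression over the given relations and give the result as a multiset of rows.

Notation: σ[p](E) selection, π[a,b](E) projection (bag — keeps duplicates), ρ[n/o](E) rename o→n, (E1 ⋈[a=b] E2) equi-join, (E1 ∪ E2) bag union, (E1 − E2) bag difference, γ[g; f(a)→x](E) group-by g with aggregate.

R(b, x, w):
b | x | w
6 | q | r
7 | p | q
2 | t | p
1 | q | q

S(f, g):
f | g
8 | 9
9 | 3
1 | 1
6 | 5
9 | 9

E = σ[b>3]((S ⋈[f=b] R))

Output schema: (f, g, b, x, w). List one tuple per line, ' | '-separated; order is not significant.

Subexpression sizes:
  S → 5
  R → 4
  (S ⋈[f=b] R) → 2
  σ[b>3]((S ⋈[f=b] R)) → 1

== RESULT ==
f | g | b | x | w
6 | 5 | 6 | q | r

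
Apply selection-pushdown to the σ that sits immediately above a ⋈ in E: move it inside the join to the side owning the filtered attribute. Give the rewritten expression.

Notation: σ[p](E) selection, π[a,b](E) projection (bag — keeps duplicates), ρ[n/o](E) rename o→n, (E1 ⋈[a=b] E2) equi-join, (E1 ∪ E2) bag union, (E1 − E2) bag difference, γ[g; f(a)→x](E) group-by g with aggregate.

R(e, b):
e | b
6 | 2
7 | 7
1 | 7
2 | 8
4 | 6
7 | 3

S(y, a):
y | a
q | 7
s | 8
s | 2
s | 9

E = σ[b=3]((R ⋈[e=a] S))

σ filters on b, owned by the left side.
E' = (σ[b=3](R) ⋈[e=a] S)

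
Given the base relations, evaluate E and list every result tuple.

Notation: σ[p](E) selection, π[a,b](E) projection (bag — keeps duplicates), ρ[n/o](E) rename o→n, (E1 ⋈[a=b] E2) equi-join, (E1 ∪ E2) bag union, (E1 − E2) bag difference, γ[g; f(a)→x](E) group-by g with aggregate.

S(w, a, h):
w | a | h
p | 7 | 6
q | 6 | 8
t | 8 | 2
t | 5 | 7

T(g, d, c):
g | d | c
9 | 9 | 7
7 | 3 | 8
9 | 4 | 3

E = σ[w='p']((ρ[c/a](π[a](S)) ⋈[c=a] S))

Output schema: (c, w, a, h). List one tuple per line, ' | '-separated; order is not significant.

Row counts bottom-up:
  S → 4
  π[a](S) → 4
  ρ[c/a](π[a](S)) → 4
  S → 4
  (ρ[c/a](π[a](S)) ⋈[c=a] S) → 4
  σ[w='p']((ρ[c/a](π[a](S)) ⋈[c=a] S)) → 1

== RESULT ==
c | w | a | h
7 | p | 7 | 6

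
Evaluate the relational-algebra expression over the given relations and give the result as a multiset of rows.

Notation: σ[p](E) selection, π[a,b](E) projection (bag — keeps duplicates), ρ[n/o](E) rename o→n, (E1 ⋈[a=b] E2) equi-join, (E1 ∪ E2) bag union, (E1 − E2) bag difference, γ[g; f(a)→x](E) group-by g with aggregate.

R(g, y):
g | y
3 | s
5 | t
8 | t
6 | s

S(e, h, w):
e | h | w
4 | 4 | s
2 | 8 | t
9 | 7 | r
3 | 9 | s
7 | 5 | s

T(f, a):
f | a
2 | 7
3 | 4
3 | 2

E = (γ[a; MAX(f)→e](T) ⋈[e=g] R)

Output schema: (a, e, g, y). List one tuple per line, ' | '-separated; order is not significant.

Stepwise |·|:
  T → 3
  γ[a; MAX(f)→e](T) → 3
  R → 4
  (γ[a; MAX(f)→e](T) ⋈[e=g] R) → 2

== RESULT ==
a | e | g | y
2 | 3 | 3 | s
4 | 3 | 3 | s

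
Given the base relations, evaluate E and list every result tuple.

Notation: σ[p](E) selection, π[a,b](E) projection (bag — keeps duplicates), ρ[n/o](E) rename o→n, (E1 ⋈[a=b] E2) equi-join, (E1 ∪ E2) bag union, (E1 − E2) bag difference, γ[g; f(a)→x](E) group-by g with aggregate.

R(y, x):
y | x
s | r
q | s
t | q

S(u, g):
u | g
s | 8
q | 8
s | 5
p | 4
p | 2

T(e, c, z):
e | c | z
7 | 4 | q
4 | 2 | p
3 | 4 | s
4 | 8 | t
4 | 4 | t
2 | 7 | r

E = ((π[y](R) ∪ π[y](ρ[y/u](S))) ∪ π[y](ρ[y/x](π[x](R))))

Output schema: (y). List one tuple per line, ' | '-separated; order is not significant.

Per-node cardinality:
  R → 3
  π[y](R) → 3
  S → 5
  ρ[y/u](S) → 5
  π[y](ρ[y/u](S)) → 5
  (π[y](R) ∪ π[y](ρ[y/u](S))) → 8
  R → 3
  π[x](R) → 3
  ρ[y/x](π[x](R)) → 3
  π[y](ρ[y/x](π[x](R))) → 3
  ((π[y](R) ∪ π[y](ρ[y/u](S))) ∪ π[y](ρ[y/x](π[x](R)))) → 11

== RESULT ==
y
p
p
q
q
q
r
s
s
s
s
t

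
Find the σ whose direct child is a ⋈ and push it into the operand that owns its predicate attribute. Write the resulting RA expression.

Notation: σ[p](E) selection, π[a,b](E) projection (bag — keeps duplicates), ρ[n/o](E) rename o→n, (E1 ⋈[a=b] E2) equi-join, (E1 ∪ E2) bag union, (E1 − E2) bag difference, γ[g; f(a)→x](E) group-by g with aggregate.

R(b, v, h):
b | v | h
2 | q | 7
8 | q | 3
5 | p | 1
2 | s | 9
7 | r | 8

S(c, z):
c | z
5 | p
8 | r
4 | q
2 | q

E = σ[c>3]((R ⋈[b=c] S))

σ filters on c, owned by the right side.
E' = (R ⋈[b=c] σ[c>3](S))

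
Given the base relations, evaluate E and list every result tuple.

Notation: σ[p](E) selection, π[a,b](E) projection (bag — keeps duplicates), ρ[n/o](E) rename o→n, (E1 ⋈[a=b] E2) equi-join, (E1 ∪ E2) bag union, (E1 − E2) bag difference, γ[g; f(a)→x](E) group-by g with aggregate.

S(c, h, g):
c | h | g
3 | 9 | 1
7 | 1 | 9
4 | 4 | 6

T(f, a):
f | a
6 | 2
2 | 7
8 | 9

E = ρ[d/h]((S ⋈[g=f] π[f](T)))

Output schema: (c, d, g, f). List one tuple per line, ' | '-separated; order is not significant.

Row counts bottom-up:
  S → 3
  T → 3
  π[f](T) → 3
  (S ⋈[g=f] π[f](T)) → 1
  ρ[d/h]((S ⋈[g=f] π[f](T))) → 1

== RESULT ==
c | d | g | f
4 | 4 | 6 | 6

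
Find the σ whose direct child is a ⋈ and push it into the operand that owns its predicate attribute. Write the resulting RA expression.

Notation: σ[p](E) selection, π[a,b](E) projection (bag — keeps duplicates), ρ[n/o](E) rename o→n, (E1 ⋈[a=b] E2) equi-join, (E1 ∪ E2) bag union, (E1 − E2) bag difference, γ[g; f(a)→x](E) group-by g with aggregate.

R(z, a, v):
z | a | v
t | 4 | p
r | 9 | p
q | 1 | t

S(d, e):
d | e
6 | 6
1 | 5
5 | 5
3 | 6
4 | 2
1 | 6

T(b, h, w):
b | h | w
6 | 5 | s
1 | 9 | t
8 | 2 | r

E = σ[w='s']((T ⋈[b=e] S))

σ filters on w, owned by the left side.
E' = (σ[w='s'](T) ⋈[b=e] S)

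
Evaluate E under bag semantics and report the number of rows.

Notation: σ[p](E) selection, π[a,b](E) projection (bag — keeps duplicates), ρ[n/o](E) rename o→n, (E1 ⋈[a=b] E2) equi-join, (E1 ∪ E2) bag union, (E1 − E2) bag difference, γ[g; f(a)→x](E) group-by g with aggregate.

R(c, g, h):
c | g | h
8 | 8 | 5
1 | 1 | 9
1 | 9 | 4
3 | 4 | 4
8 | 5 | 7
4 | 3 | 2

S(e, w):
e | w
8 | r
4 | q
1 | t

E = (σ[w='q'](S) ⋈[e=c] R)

Stepwise |·|:
  S → 3
  σ[w='q'](S) → 1
  R → 6
  (σ[w='q'](S) ⋈[e=c] R) → 1

|E| = 1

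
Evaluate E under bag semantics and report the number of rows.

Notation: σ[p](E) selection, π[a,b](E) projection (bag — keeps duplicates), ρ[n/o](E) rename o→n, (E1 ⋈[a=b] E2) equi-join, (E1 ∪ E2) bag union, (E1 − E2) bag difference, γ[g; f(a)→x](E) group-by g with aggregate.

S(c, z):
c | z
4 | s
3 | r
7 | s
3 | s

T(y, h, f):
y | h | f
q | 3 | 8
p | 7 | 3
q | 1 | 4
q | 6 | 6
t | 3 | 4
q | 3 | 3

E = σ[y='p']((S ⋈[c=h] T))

Per-node cardinality:
  S → 4
  T → 6
  (S ⋈[c=h] T) → 7
  σ[y='p']((S ⋈[c=h] T)) → 1

|E| = 1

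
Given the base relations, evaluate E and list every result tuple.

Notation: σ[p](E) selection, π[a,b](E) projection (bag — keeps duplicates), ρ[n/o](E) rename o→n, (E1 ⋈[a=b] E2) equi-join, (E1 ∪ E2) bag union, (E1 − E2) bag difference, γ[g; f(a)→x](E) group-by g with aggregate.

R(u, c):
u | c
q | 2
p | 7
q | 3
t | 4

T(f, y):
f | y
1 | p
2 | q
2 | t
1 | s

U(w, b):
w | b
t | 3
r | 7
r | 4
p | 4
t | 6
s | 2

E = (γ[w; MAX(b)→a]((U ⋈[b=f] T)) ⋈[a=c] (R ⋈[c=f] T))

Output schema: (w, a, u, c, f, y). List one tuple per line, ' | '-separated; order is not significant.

Per-node cardinality:
  U → 6
  T → 4
  (U ⋈[b=f] T) → 2
  γ[w; MAX(b)→a]((U ⋈[b=f] T)) → 1
  R → 4
  T → 4
  (R ⋈[c=f] T) → 2
  (γ[w; MAX(b)→a]((U ⋈[b=f] T)) ⋈[a=c] (R ⋈[c=f] T)) → 2

== RESULT ==
w | a | u | c | f | y
s | 2 | q | 2 | 2 | q
s | 2 | q | 2 | 2 | t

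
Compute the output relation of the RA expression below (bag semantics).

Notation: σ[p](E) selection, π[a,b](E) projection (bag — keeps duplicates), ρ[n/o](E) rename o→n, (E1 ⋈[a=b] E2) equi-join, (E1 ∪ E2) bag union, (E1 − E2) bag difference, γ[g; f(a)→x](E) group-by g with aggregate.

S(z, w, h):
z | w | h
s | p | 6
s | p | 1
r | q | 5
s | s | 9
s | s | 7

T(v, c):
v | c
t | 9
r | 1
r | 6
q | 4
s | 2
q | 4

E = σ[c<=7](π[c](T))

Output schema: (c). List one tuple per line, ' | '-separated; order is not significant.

Stepwise |·|:
  T → 6
  π[c](T) → 6
  σ[c<=7](π[c](T)) → 5

== RESULT ==
c
1
2
4
4
6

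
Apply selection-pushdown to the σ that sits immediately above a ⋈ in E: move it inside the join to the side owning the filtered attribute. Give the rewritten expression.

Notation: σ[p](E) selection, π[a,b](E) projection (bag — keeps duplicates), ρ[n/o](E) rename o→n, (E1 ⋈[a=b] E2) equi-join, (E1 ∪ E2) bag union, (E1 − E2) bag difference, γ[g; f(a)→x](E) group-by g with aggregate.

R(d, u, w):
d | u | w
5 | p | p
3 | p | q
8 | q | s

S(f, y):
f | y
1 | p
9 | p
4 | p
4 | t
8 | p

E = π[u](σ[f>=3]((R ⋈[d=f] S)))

σ filters on f, owned by the right side.
E' = π[u]((R ⋈[d=f] σ[f>=3](S)))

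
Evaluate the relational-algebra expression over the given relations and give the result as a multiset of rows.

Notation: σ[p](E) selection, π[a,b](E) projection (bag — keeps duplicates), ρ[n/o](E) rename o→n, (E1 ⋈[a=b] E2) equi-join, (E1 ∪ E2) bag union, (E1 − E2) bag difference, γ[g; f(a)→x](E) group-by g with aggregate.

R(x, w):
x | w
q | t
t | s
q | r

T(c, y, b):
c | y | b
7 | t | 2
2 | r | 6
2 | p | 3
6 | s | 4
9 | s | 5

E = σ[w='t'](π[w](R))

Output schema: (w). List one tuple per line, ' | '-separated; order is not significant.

Per-node cardinality:
  R → 3
  π[w](R) → 3
  σ[w='t'](π[w](R)) → 1

== RESULT ==
w
t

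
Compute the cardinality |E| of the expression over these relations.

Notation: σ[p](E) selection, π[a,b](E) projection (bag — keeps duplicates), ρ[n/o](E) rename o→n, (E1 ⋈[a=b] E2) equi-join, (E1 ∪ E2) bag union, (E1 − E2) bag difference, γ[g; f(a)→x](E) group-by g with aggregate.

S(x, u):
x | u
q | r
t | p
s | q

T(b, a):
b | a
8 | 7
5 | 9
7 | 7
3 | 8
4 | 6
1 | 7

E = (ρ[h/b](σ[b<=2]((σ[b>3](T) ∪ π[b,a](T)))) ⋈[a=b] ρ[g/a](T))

Per-node cardinality:
  T → 6
  σ[b>3](T) → 4
  T → 6
  π[b,a](T) → 6
  (σ[b>3](T) ∪ π[b,a](T)) → 10
  σ[b<=2]((σ[b>3](T) ∪ π[b,a](T))) → 1
  ρ[h/b](σ[b<=2]((σ[b>3](T) ∪ π[b,a](T)))) → 1
  T → 6
  ρ[g/a](T) → 6
  (ρ[h/b](σ[b<=2]((σ[b>3](T) ∪ π[b,a](T)))) ⋈[a=b] ρ[g/a](T)) → 1

|E| = 1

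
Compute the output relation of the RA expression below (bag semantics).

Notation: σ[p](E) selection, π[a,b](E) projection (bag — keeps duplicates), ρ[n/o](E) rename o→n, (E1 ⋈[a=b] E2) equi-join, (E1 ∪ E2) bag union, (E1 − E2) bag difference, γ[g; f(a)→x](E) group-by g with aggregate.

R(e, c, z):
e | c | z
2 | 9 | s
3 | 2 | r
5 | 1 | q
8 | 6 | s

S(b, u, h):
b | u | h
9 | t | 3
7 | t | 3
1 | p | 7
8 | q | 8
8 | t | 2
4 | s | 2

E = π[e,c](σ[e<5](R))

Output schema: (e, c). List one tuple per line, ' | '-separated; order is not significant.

Subexpression sizes:
  R → 4
  σ[e<5](R) → 2
  π[e,c](σ[e<5](R)) → 2

== RESULT ==
e | c
2 | 9
3 | 2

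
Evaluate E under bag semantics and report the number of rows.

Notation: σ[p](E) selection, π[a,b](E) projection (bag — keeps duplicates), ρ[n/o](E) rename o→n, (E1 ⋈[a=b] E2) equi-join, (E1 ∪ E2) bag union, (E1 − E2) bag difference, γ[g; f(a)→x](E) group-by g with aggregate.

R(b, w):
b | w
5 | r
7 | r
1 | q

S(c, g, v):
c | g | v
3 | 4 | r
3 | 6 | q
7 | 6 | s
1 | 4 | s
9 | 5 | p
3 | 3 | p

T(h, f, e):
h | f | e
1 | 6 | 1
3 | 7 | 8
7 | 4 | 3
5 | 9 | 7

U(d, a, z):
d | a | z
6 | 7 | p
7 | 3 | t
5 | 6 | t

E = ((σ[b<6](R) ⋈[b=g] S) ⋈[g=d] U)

Subexpression sizes:
  R → 3
  σ[b<6](R) → 2
  S → 6
  (σ[b<6](R) ⋈[b=g] S) → 1
  U → 3
  ((σ[b<6](R) ⋈[b=g] S) ⋈[g=d] U) → 1

|E| = 1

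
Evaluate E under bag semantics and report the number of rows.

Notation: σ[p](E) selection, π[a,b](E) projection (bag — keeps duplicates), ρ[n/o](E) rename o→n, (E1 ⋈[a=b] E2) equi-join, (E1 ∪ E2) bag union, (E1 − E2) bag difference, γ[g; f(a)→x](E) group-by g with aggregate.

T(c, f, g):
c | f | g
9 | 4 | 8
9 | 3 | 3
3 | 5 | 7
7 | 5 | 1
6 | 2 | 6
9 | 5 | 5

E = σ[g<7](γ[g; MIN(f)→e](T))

Per-node cardinality:
  T → 6
  γ[g; MIN(f)→e](T) → 6
  σ[g<7](γ[g; MIN(f)→e](T)) → 4

|E| = 4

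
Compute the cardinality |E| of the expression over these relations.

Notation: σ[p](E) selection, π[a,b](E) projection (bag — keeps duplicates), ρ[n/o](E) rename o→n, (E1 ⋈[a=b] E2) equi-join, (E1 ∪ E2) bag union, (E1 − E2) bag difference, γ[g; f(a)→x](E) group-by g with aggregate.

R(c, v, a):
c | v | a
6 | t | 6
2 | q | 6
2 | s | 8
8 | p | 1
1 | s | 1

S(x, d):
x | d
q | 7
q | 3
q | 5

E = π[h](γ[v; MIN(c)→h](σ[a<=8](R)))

Stepwise |·|:
  R → 5
  σ[a<=8](R) → 5
  γ[v; MIN(c)→h](σ[a<=8](R)) → 4
  π[h](γ[v; MIN(c)→h](σ[a<=8](R))) → 4

|E| = 4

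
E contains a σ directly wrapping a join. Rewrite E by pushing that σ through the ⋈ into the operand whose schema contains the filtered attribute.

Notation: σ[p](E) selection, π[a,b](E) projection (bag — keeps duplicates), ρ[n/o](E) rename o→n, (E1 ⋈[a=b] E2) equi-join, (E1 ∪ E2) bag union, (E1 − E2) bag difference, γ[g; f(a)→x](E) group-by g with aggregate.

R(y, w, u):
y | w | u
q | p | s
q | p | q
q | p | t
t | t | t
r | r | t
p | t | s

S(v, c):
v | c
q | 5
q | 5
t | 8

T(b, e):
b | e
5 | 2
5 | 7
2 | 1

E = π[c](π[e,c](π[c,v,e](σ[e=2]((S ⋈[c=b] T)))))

σ filters on e, owned by the right side.
E' = π[c](π[e,c](π[c,v,e]((S ⋈[c=b] σ[e=2](T)))))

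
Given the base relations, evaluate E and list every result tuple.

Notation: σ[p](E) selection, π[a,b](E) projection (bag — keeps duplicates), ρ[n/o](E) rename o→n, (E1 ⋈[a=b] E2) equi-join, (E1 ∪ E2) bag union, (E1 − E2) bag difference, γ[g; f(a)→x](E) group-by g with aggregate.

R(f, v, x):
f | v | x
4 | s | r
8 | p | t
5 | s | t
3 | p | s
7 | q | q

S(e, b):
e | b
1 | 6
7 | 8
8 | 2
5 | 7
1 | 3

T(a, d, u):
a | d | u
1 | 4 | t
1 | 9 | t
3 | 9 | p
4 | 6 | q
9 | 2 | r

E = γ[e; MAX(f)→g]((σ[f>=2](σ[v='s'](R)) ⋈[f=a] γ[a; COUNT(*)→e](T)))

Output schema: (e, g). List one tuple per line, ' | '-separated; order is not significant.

Per-node cardinality:
  R → 5
  σ[v='s'](R) → 2
  σ[f>=2](σ[v='s'](R)) → 2
  T → 5
  γ[a; COUNT(*)→e](T) → 4
  (σ[f>=2](σ[v='s'](R)) ⋈[f=a] γ[a; COUNT(*)→e](T)) → 1
  γ[e; MAX(f)→g]((σ[f>=2](σ[v='s'](R)) ⋈[f=a] γ[a; COUNT(*)→e](T))) → 1

== RESULT ==
e | g
1 | 4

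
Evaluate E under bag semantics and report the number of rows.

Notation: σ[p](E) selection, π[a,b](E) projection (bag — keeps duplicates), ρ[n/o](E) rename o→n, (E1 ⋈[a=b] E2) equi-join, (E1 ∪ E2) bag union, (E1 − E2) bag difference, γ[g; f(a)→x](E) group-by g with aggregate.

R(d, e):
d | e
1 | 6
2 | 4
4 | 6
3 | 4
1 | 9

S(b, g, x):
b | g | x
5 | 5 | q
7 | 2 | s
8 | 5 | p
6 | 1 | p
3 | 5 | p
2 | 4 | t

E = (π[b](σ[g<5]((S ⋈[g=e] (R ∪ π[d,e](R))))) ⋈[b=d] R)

Subexpression sizes:
  S → 6
  R → 5
  R → 5
  π[d,e](R) → 5
  (R ∪ π[d,e](R)) → 10
  (S ⋈[g=e] (R ∪ π[d,e](R))) → 4
  σ[g<5]((S ⋈[g=e] (R ∪ π[d,e](R)))) → 4
  π[b](σ[g<5]((S ⋈[g=e] (R ∪ π[d,e](R))))) → 4
  R → 5
  (π[b](σ[g<5]((S ⋈[g=e] (R ∪ π[d,e](R))))) ⋈[b=d] R) → 4

|E| = 4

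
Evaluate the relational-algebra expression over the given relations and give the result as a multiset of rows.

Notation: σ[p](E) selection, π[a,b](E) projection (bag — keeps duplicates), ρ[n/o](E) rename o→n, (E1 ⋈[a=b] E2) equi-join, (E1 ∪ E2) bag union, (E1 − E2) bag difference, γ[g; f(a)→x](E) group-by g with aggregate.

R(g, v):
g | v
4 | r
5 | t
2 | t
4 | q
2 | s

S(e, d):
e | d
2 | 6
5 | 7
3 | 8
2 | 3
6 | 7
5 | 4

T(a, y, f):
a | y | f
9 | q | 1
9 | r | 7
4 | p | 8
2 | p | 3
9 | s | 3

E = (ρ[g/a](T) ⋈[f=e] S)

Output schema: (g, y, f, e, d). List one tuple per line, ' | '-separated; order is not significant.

Per-node cardinality:
  T → 5
  ρ[g/a](T) → 5
  S → 6
  (ρ[g/a](T) ⋈[f=e] S) → 2

== RESULT ==
g | y | f | e | d
2 | p | 3 | 3 | 8
9 | s | 3 | 3 | 8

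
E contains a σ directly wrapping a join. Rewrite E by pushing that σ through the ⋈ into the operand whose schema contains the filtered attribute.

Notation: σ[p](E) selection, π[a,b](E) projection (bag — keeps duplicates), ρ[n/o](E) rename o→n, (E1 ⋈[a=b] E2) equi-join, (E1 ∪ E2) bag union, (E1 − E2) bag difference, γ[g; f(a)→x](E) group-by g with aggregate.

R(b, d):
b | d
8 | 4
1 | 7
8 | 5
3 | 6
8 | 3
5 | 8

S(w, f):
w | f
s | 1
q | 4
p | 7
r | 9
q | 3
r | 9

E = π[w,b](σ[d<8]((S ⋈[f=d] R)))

σ filters on d, owned by the right side.
E' = π[w,b]((S ⋈[f=d] σ[d<8](R)))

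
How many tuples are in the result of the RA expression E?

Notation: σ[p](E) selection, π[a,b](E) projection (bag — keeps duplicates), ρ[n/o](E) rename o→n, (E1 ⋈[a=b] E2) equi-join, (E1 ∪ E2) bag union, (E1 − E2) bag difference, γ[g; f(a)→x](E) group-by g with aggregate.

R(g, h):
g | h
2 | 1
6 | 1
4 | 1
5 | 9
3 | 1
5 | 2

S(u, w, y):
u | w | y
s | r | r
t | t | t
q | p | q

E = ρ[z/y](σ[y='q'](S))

Per-node cardinality:
  S → 3
  σ[y='q'](S) → 1
  ρ[z/y](σ[y='q'](S)) → 1

|E| = 1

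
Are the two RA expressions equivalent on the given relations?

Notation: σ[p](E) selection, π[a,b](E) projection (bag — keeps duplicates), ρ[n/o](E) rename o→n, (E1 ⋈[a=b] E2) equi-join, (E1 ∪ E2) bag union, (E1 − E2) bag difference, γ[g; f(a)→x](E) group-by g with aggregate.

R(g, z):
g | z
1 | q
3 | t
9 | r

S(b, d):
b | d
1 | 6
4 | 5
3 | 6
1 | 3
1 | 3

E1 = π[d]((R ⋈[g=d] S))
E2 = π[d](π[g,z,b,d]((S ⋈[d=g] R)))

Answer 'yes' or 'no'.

E1 per-node cardinality:
  R → 3
  S → 5
  (R ⋈[g=d] S) → 2
  π[d]((R ⋈[g=d] S)) → 2
E2 per-node cardinality:
  S → 5
  R → 3
  (S ⋈[d=g] R) → 2
  π[g,z,b,d]((S ⋈[d=g] R)) → 2
  π[d](π[g,z,b,d]((S ⋈[d=g] R))) → 2

E1 and E2 produce the same multiset:
d
3
3

yes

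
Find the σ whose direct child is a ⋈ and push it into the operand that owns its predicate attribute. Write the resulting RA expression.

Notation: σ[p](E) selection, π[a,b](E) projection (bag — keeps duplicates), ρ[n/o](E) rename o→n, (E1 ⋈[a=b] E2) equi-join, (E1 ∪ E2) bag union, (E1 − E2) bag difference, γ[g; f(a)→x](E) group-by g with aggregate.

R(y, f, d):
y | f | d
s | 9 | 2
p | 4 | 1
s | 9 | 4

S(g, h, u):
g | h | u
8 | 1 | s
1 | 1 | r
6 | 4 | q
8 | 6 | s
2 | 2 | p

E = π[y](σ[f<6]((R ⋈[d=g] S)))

σ filters on f, owned by the left side.
E' = π[y]((σ[f<6](R) ⋈[d=g] S))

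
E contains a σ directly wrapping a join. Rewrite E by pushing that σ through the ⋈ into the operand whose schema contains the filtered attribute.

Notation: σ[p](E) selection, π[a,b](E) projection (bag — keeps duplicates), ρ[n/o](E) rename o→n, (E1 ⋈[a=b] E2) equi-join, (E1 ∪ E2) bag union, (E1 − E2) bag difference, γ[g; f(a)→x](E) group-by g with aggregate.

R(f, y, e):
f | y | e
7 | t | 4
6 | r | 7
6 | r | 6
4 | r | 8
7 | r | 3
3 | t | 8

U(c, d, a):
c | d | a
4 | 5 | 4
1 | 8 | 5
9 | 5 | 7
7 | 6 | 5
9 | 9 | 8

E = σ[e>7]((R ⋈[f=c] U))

σ filters on e, owned by the left side.
E' = (σ[e>7](R) ⋈[f=c] U)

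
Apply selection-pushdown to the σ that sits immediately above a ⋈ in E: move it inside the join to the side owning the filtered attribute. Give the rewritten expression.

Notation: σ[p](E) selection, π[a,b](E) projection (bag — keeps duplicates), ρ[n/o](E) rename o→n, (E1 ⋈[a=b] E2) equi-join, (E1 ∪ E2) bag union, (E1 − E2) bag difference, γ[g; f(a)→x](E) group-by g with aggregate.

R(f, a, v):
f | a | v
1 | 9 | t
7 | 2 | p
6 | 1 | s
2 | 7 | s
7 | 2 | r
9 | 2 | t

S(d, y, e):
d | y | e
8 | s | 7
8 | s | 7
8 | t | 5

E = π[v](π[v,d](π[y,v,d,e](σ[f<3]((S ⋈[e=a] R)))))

σ filters on f, owned by the right side.
E' = π[v](π[v,d](π[y,v,d,e]((S ⋈[e=a] σ[f<3](R)))))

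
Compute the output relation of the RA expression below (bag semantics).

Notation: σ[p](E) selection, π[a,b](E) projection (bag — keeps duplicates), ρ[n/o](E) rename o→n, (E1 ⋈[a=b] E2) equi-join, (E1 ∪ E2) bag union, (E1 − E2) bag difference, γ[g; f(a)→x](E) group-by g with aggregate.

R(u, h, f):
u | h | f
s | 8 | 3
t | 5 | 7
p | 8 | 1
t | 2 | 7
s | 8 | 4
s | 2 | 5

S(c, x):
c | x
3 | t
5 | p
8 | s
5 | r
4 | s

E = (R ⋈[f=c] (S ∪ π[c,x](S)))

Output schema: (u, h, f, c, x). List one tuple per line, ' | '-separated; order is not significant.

Per-node cardinality:
  R → 6
  S → 5
  S → 5
  π[c,x](S) → 5
  (S ∪ π[c,x](S)) → 10
  (R ⋈[f=c] (S ∪ π[c,x](S))) → 8

== RESULT ==
u | h | f | c | x
s | 2 | 5 | 5 | p
s | 2 | 5 | 5 | p
s | 2 | 5 | 5 | r
s | 2 | 5 | 5 | r
s | 8 | 3 | 3 | t
s | 8 | 3 | 3 | t
s | 8 | 4 | 4 | s
s | 8 | 4 | 4 | s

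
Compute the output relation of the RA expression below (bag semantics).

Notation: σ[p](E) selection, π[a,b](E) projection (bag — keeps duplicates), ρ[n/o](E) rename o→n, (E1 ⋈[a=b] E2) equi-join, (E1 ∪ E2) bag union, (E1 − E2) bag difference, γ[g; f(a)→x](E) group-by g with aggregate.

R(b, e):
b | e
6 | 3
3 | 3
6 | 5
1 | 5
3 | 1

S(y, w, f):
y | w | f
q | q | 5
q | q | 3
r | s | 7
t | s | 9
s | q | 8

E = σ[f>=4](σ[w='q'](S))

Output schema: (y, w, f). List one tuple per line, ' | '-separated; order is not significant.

Per-node cardinality:
  S → 5
  σ[w='q'](S) → 3
  σ[f>=4](σ[w='q'](S)) → 2

== RESULT ==
y | w | f
q | q | 5
s | q | 8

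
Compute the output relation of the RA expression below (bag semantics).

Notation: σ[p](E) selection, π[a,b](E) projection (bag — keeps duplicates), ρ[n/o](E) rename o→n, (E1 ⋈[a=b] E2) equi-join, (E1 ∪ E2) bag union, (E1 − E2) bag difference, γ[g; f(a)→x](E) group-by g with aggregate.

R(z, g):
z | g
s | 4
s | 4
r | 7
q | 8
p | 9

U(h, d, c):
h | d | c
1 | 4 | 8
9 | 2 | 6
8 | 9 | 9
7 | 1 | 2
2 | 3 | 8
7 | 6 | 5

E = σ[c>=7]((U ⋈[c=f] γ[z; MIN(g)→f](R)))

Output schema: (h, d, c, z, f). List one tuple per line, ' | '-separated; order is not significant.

Stepwise |·|:
  U → 6
  R → 5
  γ[z; MIN(g)→f](R) → 4
  (U ⋈[c=f] γ[z; MIN(g)→f](R)) → 3
  σ[c>=7]((U ⋈[c=f] γ[z; MIN(g)→f](R))) → 3

== RESULT ==
h | d | c | z | f
1 | 4 | 8 | q | 8
2 | 3 | 8 | q | 8
8 | 9 | 9 | p | 9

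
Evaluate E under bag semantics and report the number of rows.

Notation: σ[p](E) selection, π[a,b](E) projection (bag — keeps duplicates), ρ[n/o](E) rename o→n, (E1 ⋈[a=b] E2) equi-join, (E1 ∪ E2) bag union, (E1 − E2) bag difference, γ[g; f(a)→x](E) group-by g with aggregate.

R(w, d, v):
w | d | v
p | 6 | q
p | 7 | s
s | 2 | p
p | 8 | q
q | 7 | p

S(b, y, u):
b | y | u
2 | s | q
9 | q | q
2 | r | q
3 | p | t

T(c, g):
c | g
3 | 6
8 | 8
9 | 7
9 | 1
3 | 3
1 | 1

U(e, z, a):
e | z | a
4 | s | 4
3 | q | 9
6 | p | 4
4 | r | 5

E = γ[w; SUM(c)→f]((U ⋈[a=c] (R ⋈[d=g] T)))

Subexpression sizes:
  U → 4
  R → 5
  T → 6
  (R ⋈[d=g] T) → 4
  (U ⋈[a=c] (R ⋈[d=g] T)) → 2
  γ[w; SUM(c)→f]((U ⋈[a=c] (R ⋈[d=g] T))) → 2

|E| = 2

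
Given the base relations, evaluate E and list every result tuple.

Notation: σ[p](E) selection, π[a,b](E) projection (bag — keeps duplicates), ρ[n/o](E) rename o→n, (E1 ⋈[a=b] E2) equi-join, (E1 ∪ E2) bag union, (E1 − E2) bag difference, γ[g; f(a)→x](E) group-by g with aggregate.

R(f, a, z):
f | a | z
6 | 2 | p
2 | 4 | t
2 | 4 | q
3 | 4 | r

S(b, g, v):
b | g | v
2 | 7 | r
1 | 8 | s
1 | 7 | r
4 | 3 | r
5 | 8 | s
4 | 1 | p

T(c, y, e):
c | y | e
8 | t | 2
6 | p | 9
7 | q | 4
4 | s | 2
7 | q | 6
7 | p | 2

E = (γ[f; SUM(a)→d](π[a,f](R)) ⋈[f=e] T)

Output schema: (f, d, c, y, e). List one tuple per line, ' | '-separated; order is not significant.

Per-node cardinality:
  R → 4
  π[a,f](R) → 4
  γ[f; SUM(a)→d](π[a,f](R)) → 3
  T → 6
  (γ[f; SUM(a)→d](π[a,f](R)) ⋈[f=e] T) → 4

== RESULT ==
f | d | c | y | e
2 | 8 | 4 | s | 2
2 | 8 | 7 | p | 2
2 | 8 | 8 | t | 2
6 | 2 | 7 | q | 6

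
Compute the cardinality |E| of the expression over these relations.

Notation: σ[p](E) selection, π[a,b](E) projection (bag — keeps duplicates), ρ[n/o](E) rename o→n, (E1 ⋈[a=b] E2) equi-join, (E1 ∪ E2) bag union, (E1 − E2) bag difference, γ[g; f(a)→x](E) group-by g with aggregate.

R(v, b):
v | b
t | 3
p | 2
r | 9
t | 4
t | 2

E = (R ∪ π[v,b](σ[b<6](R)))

Per-node cardinality:
  R → 5
  R → 5
  σ[b<6](R) → 4
  π[v,b](σ[b<6](R)) → 4
  (R ∪ π[v,b](σ[b<6](R))) → 9

|E| = 9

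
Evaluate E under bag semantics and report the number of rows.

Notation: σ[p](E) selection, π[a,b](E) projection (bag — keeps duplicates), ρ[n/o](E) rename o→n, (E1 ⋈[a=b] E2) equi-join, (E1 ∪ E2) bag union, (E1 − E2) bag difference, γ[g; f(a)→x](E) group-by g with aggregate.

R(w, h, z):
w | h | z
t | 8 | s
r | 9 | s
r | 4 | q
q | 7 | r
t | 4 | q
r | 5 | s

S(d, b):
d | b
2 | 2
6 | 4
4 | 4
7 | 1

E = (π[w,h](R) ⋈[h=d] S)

Row counts bottom-up:
  R → 6
  π[w,h](R) → 6
  S → 4
  (π[w,h](R) ⋈[h=d] S) → 3

|E| = 3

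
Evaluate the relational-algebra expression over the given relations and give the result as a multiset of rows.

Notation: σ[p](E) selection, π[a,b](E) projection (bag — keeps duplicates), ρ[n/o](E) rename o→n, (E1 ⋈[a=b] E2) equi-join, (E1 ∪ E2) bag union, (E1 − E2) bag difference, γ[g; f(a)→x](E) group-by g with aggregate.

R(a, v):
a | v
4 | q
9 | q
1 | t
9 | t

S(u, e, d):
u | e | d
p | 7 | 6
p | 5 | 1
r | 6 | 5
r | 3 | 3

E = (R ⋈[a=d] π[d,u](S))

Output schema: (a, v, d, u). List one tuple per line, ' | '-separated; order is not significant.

Per-node cardinality:
  R → 4
  S → 4
  π[d,u](S) → 4
  (R ⋈[a=d] π[d,u](S)) → 1

== RESULT ==
a | v | d | u
1 | t | 1 | p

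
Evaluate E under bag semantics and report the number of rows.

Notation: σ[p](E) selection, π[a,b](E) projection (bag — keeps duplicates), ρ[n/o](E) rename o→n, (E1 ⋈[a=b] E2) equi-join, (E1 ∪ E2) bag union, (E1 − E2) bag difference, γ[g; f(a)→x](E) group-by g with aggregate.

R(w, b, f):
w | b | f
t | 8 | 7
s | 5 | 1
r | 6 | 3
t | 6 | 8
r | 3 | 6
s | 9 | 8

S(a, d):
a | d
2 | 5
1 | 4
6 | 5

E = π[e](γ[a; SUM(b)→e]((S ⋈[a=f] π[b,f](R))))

Subexpression sizes:
  S → 3
  R → 6
  π[b,f](R) → 6
  (S ⋈[a=f] π[b,f](R)) → 2
  γ[a; SUM(b)→e]((S ⋈[a=f] π[b,f](R))) → 2
  π[e](γ[a; SUM(b)→e]((S ⋈[a=f] π[b,f](R)))) → 2

|E| = 2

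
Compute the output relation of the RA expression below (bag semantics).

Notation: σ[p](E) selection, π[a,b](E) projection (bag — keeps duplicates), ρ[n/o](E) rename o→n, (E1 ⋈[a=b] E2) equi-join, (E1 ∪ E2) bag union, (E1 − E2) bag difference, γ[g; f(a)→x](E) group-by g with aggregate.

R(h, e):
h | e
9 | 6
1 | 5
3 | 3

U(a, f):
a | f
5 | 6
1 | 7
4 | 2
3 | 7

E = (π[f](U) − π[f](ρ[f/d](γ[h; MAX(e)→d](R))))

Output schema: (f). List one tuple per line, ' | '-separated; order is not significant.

Row counts bottom-up:
  U → 4
  π[f](U) → 4
  R → 3
  γ[h; MAX(e)→d](R) → 3
  ρ[f/d](γ[h; MAX(e)→d](R)) → 3
  π[f](ρ[f/d](γ[h; MAX(e)→d](R))) → 3
  (π[f](U) − π[f](ρ[f/d](γ[h; MAX(e)→d](R)))) → 3

== RESULT ==
f
2
7
7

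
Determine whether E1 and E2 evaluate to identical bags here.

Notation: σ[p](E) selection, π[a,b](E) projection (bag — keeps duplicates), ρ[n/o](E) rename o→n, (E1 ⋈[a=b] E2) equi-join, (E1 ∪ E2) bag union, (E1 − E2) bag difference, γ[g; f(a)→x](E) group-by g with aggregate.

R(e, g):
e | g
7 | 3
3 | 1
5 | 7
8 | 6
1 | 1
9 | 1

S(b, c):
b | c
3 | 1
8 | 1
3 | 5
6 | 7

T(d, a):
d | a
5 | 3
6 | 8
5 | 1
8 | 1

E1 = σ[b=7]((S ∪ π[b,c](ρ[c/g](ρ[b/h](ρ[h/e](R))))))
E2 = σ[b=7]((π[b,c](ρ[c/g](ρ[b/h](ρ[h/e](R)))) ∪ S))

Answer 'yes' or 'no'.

E1 per-node cardinality:
  S → 4
  R → 6
  ρ[h/e](R) → 6
  ρ[b/h](ρ[h/e](R)) → 6
  ρ[c/g](ρ[b/h](ρ[h/e](R))) → 6
  π[b,c](ρ[c/g](ρ[b/h](ρ[h/e](R)))) → 6
  (S ∪ π[b,c](ρ[c/g](ρ[b/h](ρ[h/e](R))))) → 10
  σ[b=7]((S ∪ π[b,c](ρ[c/g](ρ[b/h](ρ[h/e](R)))))) → 1
E2 per-node cardinality:
  R → 6
  ρ[h/e](R) → 6
  ρ[b/h](ρ[h/e](R)) → 6
  ρ[c/g](ρ[b/h](ρ[h/e](R))) → 6
  π[b,c](ρ[c/g](ρ[b/h](ρ[h/e](R)))) → 6
  S → 4
  (π[b,c](ρ[c/g](ρ[b/h](ρ[h/e](R)))) ∪ S) → 10
  σ[b=7]((π[b,c](ρ[c/g](ρ[b/h](ρ[h/e](R)))) ∪ S)) → 1

E1 and E2 produce the same multiset:
b | c
7 | 3

yes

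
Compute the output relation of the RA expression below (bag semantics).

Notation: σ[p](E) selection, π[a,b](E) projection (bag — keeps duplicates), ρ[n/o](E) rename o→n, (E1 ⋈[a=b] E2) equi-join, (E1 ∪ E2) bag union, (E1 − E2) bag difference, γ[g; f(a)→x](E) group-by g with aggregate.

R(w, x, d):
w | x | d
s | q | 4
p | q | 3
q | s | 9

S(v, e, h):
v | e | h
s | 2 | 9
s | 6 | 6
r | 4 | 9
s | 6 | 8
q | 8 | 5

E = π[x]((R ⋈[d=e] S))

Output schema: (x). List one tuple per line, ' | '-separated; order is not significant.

Stepwise |·|:
  R → 3
  S → 5
  (R ⋈[d=e] S) → 1
  π[x]((R ⋈[d=e] S)) → 1

== RESULT ==
x
q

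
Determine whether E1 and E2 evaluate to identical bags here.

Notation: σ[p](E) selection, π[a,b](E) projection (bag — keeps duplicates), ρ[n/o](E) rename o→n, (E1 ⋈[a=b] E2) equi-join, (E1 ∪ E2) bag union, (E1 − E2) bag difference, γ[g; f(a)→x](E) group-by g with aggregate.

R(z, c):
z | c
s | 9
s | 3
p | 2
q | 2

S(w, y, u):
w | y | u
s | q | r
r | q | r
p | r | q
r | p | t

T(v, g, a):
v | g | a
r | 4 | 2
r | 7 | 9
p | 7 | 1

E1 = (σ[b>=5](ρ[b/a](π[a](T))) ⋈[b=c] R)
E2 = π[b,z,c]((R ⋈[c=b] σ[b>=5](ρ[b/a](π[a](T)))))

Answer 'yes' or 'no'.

E1 stepwise |·|:
  T → 3
  π[a](T) → 3
  ρ[b/a](π[a](T)) → 3
  σ[b>=5](ρ[b/a](π[a](T))) → 1
  R → 4
  (σ[b>=5](ρ[b/a](π[a](T))) ⋈[b=c] R) → 1
E2 stepwise |·|:
  R → 4
  T → 3
  π[a](T) → 3
  ρ[b/a](π[a](T)) → 3
  σ[b>=5](ρ[b/a](π[a](T))) → 1
  (R ⋈[c=b] σ[b>=5](ρ[b/a](π[a](T)))) → 1
  π[b,z,c]((R ⋈[c=b] σ[b>=5](ρ[b/a](π[a](T))))) → 1

E1 and E2 produce the same multiset:
b | z | c
9 | s | 9

yes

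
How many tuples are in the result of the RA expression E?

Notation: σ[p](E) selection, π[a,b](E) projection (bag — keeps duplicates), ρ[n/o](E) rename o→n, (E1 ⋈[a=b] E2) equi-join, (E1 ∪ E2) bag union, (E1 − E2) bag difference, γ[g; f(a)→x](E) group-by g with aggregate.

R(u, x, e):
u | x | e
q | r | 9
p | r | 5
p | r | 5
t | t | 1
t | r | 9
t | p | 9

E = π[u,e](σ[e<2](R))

Stepwise |·|:
  R → 6
  σ[e<2](R) → 1
  π[u,e](σ[e<2](R)) → 1

|E| = 1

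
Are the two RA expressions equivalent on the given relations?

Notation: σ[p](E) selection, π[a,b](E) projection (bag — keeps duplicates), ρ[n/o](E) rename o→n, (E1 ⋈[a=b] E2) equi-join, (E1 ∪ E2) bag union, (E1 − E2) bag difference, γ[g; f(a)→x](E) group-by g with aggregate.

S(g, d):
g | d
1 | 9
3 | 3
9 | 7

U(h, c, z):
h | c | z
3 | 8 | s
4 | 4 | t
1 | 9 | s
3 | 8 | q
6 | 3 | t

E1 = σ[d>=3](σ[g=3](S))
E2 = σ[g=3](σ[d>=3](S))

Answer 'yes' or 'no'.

E1 row counts bottom-up:
  S → 3
  σ[g=3](S) → 1
  σ[d>=3](σ[g=3](S)) → 1
E2 row counts bottom-up:
  S → 3
  σ[d>=3](S) → 3
  σ[g=3](σ[d>=3](S)) → 1

E1 and E2 produce the same multiset:
g | d
3 | 3

yes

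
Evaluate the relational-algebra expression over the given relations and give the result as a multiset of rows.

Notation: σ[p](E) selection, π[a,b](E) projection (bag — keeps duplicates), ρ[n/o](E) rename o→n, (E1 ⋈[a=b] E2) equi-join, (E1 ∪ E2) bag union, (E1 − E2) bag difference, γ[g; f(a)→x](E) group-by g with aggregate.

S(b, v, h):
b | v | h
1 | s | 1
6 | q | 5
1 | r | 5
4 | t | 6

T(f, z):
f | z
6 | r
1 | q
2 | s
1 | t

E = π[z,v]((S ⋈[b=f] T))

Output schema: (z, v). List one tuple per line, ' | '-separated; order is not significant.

Per-node cardinality:
  S → 4
  T → 4
  (S ⋈[b=f] T) → 5
  π[z,v]((S ⋈[b=f] T)) → 5

== RESULT ==
z | v
q | r
q | s
r | q
t | r
t | s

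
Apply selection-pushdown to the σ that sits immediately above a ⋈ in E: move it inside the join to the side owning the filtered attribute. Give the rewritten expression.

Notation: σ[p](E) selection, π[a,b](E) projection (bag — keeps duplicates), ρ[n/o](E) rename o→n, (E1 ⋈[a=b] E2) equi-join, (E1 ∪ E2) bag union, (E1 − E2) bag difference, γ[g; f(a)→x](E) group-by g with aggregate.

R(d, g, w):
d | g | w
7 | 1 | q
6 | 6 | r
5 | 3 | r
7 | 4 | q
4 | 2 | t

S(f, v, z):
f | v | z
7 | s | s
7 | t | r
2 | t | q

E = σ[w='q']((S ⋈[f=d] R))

σ filters on w, owned by the right side.
E' = (S ⋈[f=d] σ[w='q'](R))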